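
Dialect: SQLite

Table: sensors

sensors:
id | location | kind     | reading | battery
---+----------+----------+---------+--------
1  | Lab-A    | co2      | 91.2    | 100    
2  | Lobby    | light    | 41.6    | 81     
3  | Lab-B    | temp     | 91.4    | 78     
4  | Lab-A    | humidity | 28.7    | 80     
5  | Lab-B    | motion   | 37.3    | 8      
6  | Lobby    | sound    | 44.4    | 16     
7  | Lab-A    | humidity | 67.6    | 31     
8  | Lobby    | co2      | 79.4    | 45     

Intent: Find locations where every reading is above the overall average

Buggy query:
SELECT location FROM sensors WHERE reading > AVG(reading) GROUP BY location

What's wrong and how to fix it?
Bug: WHERE evaluates per row before aggregation, so AVG() is unavailable

Fix: Use a subquery for AVG and a HAVING MIN(...) filter so the condition holds for every row in the group

Corrected query:
SELECT location FROM sensors GROUP BY location HAVING MIN(reading) > (SELECT AVG(reading) FROM sensors)

Result:
(no rows)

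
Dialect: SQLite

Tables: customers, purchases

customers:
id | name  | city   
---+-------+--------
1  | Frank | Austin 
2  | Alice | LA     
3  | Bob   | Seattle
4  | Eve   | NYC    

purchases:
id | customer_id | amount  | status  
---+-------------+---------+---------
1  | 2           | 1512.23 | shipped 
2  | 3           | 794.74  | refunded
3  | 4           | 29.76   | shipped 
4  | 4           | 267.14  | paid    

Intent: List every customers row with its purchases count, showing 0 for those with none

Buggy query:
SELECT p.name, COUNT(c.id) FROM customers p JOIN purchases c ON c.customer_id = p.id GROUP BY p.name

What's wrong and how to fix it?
Bug: An inner join excludes parents with zero children

Fix: Use LEFT JOIN so parents without children still appear (COUNT(c.id) gives 0)

Corrected query:
SELECT p.name, COUNT(c.id) FROM customers p LEFT JOIN purchases c ON c.customer_id = p.id GROUP BY p.name

Result:
name  | COUNT(c.id)
------+------------
Alice | 1          
Bob   | 1          
Eve   | 2          
Frank | 0          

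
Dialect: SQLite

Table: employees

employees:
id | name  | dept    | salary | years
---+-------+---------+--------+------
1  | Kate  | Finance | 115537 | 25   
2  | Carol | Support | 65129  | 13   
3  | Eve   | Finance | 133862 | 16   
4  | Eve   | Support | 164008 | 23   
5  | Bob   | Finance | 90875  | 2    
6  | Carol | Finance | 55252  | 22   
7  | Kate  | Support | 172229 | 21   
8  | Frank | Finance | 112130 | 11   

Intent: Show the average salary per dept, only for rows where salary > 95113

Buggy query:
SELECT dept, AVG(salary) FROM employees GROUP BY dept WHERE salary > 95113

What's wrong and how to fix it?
Bug: Row-level WHERE must come before GROUP BY in the clause order

Fix: Move the WHERE clause before GROUP BY

Corrected query:
SELECT dept, AVG(salary) FROM employees WHERE salary > 95113 GROUP BY dept

Result:
dept    | AVG(salary)  
--------+--------------
Finance | 120509.666667
Support | 168118.5     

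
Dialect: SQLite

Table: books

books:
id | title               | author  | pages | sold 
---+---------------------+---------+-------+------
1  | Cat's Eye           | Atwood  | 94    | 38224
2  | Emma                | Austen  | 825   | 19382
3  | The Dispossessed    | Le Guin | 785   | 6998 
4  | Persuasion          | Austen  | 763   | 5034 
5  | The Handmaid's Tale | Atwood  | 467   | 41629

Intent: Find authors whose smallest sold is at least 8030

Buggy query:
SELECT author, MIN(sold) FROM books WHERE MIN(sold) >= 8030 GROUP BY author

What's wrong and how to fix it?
Bug: MIN() in WHERE is a misuse of aggregate

Fix: Replace WHERE with HAVING after the GROUP BY

Corrected query:
SELECT author, MIN(sold) FROM books GROUP BY author HAVING MIN(sold) >= 8030

Result:
author | MIN(sold)
-------+----------
Atwood | 38224    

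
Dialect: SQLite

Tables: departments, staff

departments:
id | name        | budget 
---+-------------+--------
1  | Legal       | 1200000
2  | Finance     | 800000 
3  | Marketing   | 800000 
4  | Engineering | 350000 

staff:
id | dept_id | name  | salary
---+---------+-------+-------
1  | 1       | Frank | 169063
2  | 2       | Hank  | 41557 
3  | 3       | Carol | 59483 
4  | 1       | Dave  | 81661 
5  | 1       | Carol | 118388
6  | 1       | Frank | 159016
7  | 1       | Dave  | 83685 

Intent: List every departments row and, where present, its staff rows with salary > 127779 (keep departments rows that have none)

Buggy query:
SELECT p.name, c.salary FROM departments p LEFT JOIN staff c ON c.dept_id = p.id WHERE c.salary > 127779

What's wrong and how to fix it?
Bug: A WHERE condition on the right-hand table after LEFT JOIN drops unmatched parents

Fix: Move the right-table condition into the ON clause so unmatched parents are kept

Corrected query:
SELECT p.name, c.salary FROM departments p LEFT JOIN staff c ON c.dept_id = p.id AND c.salary > 127779

Result:
name        | salary
------------+-------
Legal       | 159016
Legal       | 169063
Finance     | NULL  
Marketing   | NULL  
Engineering | NULL  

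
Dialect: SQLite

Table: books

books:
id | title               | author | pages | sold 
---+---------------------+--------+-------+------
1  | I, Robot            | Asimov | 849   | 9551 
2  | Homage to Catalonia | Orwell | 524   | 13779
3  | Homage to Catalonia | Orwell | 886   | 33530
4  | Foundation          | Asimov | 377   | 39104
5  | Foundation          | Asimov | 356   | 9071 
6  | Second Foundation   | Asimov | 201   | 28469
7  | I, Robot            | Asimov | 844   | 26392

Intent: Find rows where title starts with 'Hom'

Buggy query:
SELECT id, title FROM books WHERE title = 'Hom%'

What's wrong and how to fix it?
Bug: Wildcards only work with LIKE; '=' treats '%' as a literal character

Fix: Replace '=' with LIKE so 'Hom%' is treated as a pattern

Corrected query:
SELECT id, title FROM books WHERE title LIKE 'Hom%'

Result:
id | title              
---+--------------------
2  | Homage to Catalonia
3  | Homage to Catalonia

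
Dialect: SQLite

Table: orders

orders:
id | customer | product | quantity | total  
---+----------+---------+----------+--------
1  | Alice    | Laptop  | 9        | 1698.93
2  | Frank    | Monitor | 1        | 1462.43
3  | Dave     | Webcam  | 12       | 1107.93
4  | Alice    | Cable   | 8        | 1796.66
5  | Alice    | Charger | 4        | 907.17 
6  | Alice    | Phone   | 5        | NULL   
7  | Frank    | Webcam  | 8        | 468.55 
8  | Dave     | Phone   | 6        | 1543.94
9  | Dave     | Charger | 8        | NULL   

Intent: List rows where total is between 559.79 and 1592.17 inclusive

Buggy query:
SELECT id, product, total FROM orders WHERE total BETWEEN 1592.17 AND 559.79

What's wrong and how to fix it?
Bug: The bounds are reversed; BETWEEN a AND b requires a <= b to match anything

Fix: Write BETWEEN 559.79 AND 1592.17

Corrected query:
SELECT id, product, total FROM orders WHERE total BETWEEN 559.79 AND 1592.17

Result:
id | product | total  
---+---------+--------
2  | Monitor | 1462.43
3  | Webcam  | 1107.93
5  | Charger | 907.17 
8  | Phone   | 1543.94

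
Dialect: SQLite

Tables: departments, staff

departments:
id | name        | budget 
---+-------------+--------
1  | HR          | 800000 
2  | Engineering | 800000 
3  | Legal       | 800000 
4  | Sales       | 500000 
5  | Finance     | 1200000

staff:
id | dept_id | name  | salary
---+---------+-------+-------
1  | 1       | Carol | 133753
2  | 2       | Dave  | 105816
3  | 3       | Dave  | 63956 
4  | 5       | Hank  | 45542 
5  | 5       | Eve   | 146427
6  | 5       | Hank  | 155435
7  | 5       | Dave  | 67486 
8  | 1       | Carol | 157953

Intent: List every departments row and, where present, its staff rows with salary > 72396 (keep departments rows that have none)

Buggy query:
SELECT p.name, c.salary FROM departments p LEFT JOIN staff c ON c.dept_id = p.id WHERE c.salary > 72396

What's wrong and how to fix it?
Bug: A WHERE condition on the right-hand table after LEFT JOIN drops unmatched parents

Fix: Move the right-table condition into the ON clause so unmatched parents are kept

Corrected query:
SELECT p.name, c.salary FROM departments p LEFT JOIN staff c ON c.dept_id = p.id AND c.salary > 72396

Result:
name        | salary
------------+-------
HR          | 133753
HR          | 157953
Engineering | 105816
Legal       | NULL  
Sales       | NULL  
Finance     | 146427
Finance     | 155435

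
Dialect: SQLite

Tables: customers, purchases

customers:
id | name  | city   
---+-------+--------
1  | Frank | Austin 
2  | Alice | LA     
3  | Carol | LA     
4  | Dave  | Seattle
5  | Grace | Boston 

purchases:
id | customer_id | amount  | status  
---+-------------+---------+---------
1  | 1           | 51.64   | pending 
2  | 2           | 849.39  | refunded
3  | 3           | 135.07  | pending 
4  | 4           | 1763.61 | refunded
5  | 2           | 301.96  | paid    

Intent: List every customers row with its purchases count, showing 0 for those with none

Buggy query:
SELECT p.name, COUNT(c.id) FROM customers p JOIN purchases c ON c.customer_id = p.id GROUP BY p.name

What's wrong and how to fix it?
Bug: An inner join excludes parents with zero children

Fix: Switch to LEFT JOIN to retain unmatched parent rows

Corrected query:
SELECT p.name, COUNT(c.id) FROM customers p LEFT JOIN purchases c ON c.customer_id = p.id GROUP BY p.name

Result:
name  | COUNT(c.id)
------+------------
Alice | 2          
Carol | 1          
Dave  | 1          
Frank | 1          
Grace | 0          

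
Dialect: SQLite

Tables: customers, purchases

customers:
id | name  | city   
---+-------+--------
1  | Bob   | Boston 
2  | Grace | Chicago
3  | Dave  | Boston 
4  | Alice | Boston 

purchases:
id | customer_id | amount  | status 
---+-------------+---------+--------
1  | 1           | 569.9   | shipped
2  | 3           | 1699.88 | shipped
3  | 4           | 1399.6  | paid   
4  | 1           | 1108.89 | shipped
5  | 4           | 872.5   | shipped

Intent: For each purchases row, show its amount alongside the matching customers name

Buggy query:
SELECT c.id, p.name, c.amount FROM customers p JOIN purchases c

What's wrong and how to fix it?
Bug: Missing join condition: each purchases row is matched to all customers rows instead of just its own

Fix: Specify the join condition linking the foreign key to the parent id

Corrected query:
SELECT c.id, p.name, c.amount FROM customers p JOIN purchases c ON c.customer_id = p.id

Result:
id | name  | amount 
---+-------+--------
1  | Bob   | 569.9  
2  | Dave  | 1699.88
3  | Alice | 1399.6 
4  | Bob   | 1108.89
5  | Alice | 872.5  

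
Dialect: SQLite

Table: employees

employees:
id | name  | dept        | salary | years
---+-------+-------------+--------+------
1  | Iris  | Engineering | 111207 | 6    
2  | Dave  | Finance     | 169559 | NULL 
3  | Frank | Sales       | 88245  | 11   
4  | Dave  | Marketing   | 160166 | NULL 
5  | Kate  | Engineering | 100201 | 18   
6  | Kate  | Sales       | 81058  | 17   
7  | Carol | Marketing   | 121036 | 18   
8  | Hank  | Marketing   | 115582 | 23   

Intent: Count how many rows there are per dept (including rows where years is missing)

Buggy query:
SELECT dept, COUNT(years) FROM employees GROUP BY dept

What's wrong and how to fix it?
Bug: COUNT(column) counts non-NULL values only; rows with NULL years aren't counted

Fix: Replace COUNT(years) with COUNT(*)

Corrected query:
SELECT dept, COUNT(*) FROM employees GROUP BY dept

Result:
dept        | COUNT(*)
------------+---------
Engineering | 2       
Finance     | 1       
Marketing   | 3       
Sales       | 2       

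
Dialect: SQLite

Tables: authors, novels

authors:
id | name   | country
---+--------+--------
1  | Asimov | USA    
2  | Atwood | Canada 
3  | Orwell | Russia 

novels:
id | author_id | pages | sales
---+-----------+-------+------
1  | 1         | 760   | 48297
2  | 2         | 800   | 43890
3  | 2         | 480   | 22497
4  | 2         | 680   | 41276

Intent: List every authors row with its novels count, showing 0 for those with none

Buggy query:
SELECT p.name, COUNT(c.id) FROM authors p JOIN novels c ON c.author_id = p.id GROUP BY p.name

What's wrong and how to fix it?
Bug: INNER JOIN drops authors rows that have no matching novels rows

Fix: Use LEFT JOIN so parents without children still appear (COUNT(c.id) gives 0)

Corrected query:
SELECT p.name, COUNT(c.id) FROM authors p LEFT JOIN novels c ON c.author_id = p.id GROUP BY p.name

Result:
name   | COUNT(c.id)
-------+------------
Asimov | 1          
Atwood | 3          
Orwell | 0          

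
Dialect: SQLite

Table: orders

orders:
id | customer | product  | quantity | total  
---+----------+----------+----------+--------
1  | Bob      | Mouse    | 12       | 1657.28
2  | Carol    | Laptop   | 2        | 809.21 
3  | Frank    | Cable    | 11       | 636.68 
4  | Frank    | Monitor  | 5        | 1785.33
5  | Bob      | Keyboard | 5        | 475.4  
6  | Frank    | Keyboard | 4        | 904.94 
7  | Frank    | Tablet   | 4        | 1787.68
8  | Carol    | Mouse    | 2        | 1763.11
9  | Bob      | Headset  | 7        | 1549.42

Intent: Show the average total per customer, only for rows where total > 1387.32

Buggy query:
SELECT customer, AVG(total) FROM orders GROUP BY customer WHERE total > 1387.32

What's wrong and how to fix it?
Bug: Row-level WHERE must come before GROUP BY in the clause order

Fix: Move the WHERE clause before GROUP BY

Corrected query:
SELECT customer, AVG(total) FROM orders WHERE total > 1387.32 GROUP BY customer

Result:
customer | AVG(total)
---------+-----------
Bob      | 1603.35   
Carol    | 1763.11   
Frank    | 1786.505  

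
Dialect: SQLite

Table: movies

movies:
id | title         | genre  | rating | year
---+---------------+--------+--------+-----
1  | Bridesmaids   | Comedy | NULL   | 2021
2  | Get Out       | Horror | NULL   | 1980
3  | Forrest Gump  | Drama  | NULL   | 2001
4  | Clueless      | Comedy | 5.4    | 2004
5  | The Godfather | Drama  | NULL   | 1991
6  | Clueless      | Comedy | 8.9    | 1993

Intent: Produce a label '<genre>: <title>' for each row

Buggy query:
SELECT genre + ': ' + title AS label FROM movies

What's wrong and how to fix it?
Bug: '+' is numeric addition; on text columns SQLite converts them to 0 instead of concatenating

Fix: Replace + with || to concatenate text

Corrected query:
SELECT genre || ': ' || title AS label FROM movies

Result:
label               
--------------------
Comedy: Bridesmaids 
Horror: Get Out     
Drama: Forrest Gump 
Comedy: Clueless    
Drama: The Godfather
Comedy: Clueless    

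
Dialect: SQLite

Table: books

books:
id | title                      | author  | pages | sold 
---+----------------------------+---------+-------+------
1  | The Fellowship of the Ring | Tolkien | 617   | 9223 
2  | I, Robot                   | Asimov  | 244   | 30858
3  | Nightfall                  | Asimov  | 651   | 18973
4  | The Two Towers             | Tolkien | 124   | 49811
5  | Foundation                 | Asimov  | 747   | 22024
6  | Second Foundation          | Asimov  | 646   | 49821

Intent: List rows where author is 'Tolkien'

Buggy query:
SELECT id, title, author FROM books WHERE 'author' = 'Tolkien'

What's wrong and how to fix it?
Bug: Single quotes denote string literals in SQL; the column name is being compared as a constant string

Fix: Remove the quotes around the column name (or use double quotes for an identifier)

Corrected query:
SELECT id, title, author FROM books WHERE author = 'Tolkien'

Result:
id | title                      | author 
---+----------------------------+--------
1  | The Fellowship of the Ring | Tolkien
4  | The Two Towers             | Tolkien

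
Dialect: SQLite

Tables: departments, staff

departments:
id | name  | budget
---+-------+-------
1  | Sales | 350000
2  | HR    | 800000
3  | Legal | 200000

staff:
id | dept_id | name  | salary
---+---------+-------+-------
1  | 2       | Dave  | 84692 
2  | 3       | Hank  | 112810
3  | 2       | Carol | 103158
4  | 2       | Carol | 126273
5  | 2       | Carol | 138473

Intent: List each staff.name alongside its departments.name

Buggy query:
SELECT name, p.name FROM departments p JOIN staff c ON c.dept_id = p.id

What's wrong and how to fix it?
Bug: 'name' exists in both joined tables, so the database can't tell which one is meant

Fix: Qualify the column with its table alias (c.name)

Corrected query:
SELECT c.name, p.name FROM departments p JOIN staff c ON c.dept_id = p.id

Result:
name  | name 
------+------
Dave  | HR   
Hank  | Legal
Carol | HR   
Carol | HR   
Carol | HR   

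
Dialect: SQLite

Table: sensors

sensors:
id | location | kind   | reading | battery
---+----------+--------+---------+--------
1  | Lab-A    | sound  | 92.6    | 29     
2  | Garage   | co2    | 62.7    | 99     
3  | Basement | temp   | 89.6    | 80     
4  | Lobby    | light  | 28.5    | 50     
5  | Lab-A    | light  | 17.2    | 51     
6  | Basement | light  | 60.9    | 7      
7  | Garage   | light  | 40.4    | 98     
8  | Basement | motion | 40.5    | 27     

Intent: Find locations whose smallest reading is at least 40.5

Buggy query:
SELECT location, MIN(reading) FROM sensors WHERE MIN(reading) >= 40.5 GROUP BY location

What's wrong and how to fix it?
Bug: MIN() in WHERE is a misuse of aggregate

Fix: Use HAVING for the per-group MIN condition

Corrected query:
SELECT location, MIN(reading) FROM sensors GROUP BY location HAVING MIN(reading) >= 40.5

Result:
location | MIN(reading)
---------+-------------
Basement | 40.5        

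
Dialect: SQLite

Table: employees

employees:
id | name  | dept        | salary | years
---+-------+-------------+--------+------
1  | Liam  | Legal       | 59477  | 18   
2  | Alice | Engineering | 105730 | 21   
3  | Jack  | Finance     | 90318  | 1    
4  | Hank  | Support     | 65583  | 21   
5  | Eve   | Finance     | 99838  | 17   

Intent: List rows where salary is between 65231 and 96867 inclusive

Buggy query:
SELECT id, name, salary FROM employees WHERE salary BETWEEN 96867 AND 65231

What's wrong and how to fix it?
Bug: BETWEEN expects the lower bound first; with 96867 AND 65231 the range is empty

Fix: Write BETWEEN 65231 AND 96867

Corrected query:
SELECT id, name, salary FROM employees WHERE salary BETWEEN 65231 AND 96867

Result:
id | name | salary
---+------+-------
3  | Jack | 90318 
4  | Hank | 65583 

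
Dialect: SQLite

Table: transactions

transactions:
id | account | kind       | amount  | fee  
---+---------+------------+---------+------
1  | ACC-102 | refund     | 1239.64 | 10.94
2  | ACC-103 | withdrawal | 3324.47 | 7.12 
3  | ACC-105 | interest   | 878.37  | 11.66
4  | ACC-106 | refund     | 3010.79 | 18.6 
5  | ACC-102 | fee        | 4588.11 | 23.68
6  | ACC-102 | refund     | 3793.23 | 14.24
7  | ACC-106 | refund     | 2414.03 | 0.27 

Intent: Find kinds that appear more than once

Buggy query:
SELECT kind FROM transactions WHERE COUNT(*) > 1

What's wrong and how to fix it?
Bug: WHERE can't reference COUNT(*); aggregates are computed after WHERE

Fix: GROUP BY kind, then filter groups with HAVING COUNT(*) > 1

Corrected query:
SELECT kind FROM transactions GROUP BY kind HAVING COUNT(*) > 1

Result:
kind  
------
refund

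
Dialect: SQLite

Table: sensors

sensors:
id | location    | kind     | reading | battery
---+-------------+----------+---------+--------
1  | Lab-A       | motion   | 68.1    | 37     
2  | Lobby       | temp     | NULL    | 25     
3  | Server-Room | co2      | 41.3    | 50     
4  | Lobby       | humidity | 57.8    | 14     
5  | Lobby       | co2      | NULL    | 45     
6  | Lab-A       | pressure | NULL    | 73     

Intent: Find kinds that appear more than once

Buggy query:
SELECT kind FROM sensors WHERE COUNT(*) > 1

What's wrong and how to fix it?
Bug: COUNT(*) is an aggregate and cannot be used in WHERE

Fix: GROUP BY kind, then filter groups with HAVING COUNT(*) > 1

Corrected query:
SELECT kind FROM sensors GROUP BY kind HAVING COUNT(*) > 1

Result:
kind
----
co2 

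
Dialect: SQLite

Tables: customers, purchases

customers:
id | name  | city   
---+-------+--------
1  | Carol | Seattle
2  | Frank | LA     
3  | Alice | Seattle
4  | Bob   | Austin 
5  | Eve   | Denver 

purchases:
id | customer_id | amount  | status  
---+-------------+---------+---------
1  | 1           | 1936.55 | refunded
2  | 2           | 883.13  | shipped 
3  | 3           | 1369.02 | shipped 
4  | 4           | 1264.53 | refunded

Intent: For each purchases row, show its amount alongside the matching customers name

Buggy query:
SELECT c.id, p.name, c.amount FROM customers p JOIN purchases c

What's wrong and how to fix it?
Bug: Missing join condition: each purchases row is matched to all customers rows instead of just its own

Fix: Add ON c.customer_id = p.id to the JOIN

Corrected query:
SELECT c.id, p.name, c.amount FROM customers p JOIN purchases c ON c.customer_id = p.id

Result:
id | name  | amount 
---+-------+--------
1  | Carol | 1936.55
2  | Frank | 883.13 
3  | Alice | 1369.02
4  | Bob   | 1264.53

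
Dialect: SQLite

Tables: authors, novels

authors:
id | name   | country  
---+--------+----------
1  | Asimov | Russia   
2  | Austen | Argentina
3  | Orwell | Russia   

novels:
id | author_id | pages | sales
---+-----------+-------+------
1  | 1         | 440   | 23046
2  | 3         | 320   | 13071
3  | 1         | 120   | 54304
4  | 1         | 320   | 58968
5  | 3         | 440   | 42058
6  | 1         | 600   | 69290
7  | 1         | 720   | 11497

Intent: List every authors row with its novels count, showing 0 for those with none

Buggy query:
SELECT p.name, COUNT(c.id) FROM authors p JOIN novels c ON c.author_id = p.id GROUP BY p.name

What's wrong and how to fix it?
Bug: An inner join excludes parents with zero children

Fix: Use LEFT JOIN so parents without children still appear (COUNT(c.id) gives 0)

Corrected query:
SELECT p.name, COUNT(c.id) FROM authors p LEFT JOIN novels c ON c.author_id = p.id GROUP BY p.name

Result:
name   | COUNT(c.id)
-------+------------
Asimov | 5          
Austen | 0          
Orwell | 2          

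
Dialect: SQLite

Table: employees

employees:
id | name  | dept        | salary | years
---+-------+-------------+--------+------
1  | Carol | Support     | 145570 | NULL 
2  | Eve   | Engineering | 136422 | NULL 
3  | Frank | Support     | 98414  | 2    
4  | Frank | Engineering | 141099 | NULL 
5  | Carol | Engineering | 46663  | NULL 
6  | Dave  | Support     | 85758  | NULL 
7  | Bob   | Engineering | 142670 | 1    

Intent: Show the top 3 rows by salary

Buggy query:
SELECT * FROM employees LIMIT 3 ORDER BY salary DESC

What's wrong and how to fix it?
Bug: ORDER BY cannot follow LIMIT; LIMIT is the final clause

Fix: Swap the clauses: ORDER BY first, then LIMIT

Corrected query:
SELECT * FROM employees ORDER BY salary DESC LIMIT 3

Result:
id | name  | dept        | salary | years
---+-------+-------------+--------+------
1  | Carol | Support     | 145570 | NULL 
7  | Bob   | Engineering | 142670 | 1    
4  | Frank | Engineering | 141099 | NULL 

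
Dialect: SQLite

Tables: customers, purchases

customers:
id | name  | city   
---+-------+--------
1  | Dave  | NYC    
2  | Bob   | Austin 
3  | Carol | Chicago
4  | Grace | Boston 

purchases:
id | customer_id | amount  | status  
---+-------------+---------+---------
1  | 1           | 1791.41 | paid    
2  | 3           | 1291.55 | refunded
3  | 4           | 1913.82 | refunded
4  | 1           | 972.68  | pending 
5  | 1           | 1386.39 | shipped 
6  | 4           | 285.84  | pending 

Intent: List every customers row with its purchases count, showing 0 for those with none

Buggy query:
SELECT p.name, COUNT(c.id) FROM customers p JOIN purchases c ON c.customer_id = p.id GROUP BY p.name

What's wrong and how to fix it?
Bug: INNER JOIN drops customers rows that have no matching purchases rows

Fix: Switch to LEFT JOIN to retain unmatched parent rows

Corrected query:
SELECT p.name, COUNT(c.id) FROM customers p LEFT JOIN purchases c ON c.customer_id = p.id GROUP BY p.name

Result:
name  | COUNT(c.id)
------+------------
Bob   | 0          
Carol | 1          
Dave  | 3          
Grace | 2          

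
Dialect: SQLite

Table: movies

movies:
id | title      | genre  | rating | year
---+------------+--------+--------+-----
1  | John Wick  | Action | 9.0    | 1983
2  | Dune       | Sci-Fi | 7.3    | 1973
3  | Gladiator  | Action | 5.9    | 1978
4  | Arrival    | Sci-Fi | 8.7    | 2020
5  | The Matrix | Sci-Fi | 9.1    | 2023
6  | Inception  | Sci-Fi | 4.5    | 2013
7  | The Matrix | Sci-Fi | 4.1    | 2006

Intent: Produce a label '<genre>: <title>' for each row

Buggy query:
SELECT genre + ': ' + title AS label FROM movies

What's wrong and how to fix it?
Bug: SQLite uses || for string concatenation; + coerces text to numbers (yielding 0)

Fix: Replace + with || to concatenate text

Corrected query:
SELECT genre || ': ' || title AS label FROM movies

Result:
label             
------------------
Action: John Wick 
Sci-Fi: Dune      
Action: Gladiator 
Sci-Fi: Arrival   
Sci-Fi: The Matrix
Sci-Fi: Inception 
Sci-Fi: The Matrix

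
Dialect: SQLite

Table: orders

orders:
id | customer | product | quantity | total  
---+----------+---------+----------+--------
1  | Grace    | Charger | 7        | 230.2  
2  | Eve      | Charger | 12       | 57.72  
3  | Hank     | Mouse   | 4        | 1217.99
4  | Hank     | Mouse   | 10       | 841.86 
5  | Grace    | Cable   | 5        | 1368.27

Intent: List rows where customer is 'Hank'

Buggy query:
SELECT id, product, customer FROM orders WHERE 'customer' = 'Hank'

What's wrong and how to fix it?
Bug: 'customer' in single quotes is a string literal, not the column; the comparison is literal-vs-literal and never true

Fix: Reference the column as customer without single quotes

Corrected query:
SELECT id, product, customer FROM orders WHERE customer = 'Hank'

Result:
id | product | customer
---+---------+---------
3  | Mouse   | Hank    
4  | Mouse   | Hank    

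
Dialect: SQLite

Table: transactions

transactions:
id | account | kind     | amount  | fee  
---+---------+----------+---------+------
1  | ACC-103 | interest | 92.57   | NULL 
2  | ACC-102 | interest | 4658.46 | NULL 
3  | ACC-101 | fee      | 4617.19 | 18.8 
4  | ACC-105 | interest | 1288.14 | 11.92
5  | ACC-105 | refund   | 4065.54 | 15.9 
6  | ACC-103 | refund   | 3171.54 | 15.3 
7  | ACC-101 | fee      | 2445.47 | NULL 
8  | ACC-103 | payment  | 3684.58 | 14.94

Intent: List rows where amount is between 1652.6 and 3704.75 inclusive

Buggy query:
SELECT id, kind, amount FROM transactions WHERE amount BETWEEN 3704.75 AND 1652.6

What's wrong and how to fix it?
Bug: The bounds are reversed; BETWEEN a AND b requires a <= b to match anything

Fix: Write BETWEEN 1652.6 AND 3704.75

Corrected query:
SELECT id, kind, amount FROM transactions WHERE amount BETWEEN 1652.6 AND 3704.75

Result:
id | kind    | amount 
---+---------+--------
6  | refund  | 3171.54
7  | fee     | 2445.47
8  | payment | 3684.58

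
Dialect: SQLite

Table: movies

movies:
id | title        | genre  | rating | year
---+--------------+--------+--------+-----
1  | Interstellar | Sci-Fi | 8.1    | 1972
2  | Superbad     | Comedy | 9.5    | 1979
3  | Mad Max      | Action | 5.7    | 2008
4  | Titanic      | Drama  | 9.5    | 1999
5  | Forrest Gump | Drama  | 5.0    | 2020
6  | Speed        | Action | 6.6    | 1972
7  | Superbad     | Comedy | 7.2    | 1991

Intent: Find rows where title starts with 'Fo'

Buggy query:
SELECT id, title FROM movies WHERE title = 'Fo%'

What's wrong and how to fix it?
Bug: '=' compares the literal string including the % character; pattern matching needs LIKE

Fix: Replace '=' with LIKE so 'Fo%' is treated as a pattern

Corrected query:
SELECT id, title FROM movies WHERE title LIKE 'Fo%'

Result:
id | title       
---+-------------
5  | Forrest Gump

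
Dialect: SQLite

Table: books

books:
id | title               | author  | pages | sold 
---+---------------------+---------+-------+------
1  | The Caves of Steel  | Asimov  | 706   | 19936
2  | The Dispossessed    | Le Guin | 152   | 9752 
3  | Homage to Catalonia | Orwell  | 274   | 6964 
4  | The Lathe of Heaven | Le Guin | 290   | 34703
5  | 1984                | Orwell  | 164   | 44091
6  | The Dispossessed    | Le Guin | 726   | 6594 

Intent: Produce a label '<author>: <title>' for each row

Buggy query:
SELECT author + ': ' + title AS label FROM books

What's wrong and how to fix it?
Bug: '+' is numeric addition; on text columns SQLite converts them to 0 instead of concatenating

Fix: Replace + with || to concatenate text

Corrected query:
SELECT author || ': ' || title AS label FROM books

Result:
label                       
----------------------------
Asimov: The Caves of Steel  
Le Guin: The Dispossessed   
Orwell: Homage to Catalonia 
Le Guin: The Lathe of Heaven
Orwell: 1984                
Le Guin: The Dispossessed   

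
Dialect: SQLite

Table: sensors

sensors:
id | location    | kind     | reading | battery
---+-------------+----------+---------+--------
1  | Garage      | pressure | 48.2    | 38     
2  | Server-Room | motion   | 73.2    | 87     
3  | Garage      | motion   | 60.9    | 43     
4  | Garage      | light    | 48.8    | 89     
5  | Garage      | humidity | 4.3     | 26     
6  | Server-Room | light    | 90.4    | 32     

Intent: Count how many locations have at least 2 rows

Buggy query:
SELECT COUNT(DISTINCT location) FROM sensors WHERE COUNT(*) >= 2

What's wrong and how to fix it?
Bug: WHERE filters individual rows, not groups, so a group-level COUNT is invalid there

Fix: Use a subquery that GROUPs and filters with HAVING, then count its rows

Corrected query:
SELECT COUNT(*) FROM (SELECT location FROM sensors GROUP BY location HAVING COUNT(*) >= 2)

Result:
COUNT(*)
--------
2       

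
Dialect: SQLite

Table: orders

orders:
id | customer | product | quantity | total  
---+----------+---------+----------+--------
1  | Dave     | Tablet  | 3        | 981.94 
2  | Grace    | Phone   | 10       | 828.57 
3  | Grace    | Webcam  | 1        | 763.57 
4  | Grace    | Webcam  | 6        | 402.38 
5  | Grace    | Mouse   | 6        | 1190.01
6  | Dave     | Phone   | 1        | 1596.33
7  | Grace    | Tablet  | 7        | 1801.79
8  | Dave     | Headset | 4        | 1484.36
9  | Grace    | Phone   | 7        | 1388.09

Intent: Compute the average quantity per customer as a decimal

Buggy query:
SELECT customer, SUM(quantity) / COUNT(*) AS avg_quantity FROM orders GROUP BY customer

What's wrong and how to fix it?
Bug: Both operands are integers, so '/' performs integer division and truncates

Fix: Cast one side to REAL so the division keeps the fractional part

Corrected query:
SELECT customer, SUM(quantity) * 1.0 / COUNT(*) AS avg_quantity FROM orders GROUP BY customer

Result:
customer | avg_quantity
---------+-------------
Dave     | 2.666667    
Grace    | 6.166667    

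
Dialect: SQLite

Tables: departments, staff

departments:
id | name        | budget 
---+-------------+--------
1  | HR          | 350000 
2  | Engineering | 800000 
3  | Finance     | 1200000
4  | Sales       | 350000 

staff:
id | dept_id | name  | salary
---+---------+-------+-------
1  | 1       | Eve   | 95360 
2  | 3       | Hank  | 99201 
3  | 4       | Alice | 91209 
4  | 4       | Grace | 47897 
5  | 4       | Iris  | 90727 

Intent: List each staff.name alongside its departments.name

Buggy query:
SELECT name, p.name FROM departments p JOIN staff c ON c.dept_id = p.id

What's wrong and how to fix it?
Bug: 'name' exists in both joined tables, so the database can't tell which one is meant

Fix: Prefix ambiguous columns with the table alias

Corrected query:
SELECT c.name, p.name FROM departments p JOIN staff c ON c.dept_id = p.id

Result:
name  | name   
------+--------
Eve   | HR     
Hank  | Finance
Alice | Sales  
Grace | Sales  
Iris  | Sales  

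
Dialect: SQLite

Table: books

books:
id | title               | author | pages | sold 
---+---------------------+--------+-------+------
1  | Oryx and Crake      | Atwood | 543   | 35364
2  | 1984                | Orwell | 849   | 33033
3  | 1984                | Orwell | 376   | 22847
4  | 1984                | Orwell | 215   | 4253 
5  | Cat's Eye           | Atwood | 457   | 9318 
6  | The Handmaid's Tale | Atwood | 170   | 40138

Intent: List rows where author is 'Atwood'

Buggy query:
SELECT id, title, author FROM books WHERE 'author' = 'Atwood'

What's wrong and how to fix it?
Bug: 'author' in single quotes is a string literal, not the column; the comparison is literal-vs-literal and never true

Fix: Reference the column as author without single quotes

Corrected query:
SELECT id, title, author FROM books WHERE author = 'Atwood'

Result:
id | title               | author
---+---------------------+-------
1  | Oryx and Crake      | Atwood
5  | Cat's Eye           | Atwood
6  | The Handmaid's Tale | Atwood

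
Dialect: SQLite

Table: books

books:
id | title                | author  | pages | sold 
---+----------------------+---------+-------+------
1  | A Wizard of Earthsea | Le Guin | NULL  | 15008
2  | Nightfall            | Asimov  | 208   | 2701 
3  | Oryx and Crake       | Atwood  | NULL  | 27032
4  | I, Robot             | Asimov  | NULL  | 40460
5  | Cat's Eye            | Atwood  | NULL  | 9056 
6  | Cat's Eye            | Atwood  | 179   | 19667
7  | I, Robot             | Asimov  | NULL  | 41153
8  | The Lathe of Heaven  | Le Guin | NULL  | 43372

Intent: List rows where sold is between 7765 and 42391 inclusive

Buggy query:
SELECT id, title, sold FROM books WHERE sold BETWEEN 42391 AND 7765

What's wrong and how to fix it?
Bug: The bounds are reversed; BETWEEN a AND b requires a <= b to match anything

Fix: Swap the bounds so the smaller value comes first

Corrected query:
SELECT id, title, sold FROM books WHERE sold BETWEEN 7765 AND 42391

Result:
id | title                | sold 
---+----------------------+------
1  | A Wizard of Earthsea | 15008
3  | Oryx and Crake       | 27032
4  | I, Robot             | 40460
5  | Cat's Eye            | 9056 
6  | Cat's Eye            | 19667
7  | I, Robot             | 41153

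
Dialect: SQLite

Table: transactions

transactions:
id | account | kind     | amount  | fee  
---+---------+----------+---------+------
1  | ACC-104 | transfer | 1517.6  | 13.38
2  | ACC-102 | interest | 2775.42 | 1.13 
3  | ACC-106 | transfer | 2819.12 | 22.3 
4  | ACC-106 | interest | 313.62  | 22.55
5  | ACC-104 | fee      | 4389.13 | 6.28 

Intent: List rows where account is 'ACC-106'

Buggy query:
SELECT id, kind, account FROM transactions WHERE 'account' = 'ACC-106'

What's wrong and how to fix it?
Bug: Single quotes denote string literals in SQL; the column name is being compared as a constant string

Fix: Remove the quotes around the column name (or use double quotes for an identifier)

Corrected query:
SELECT id, kind, account FROM transactions WHERE account = 'ACC-106'

Result:
id | kind     | account
---+----------+--------
3  | transfer | ACC-106
4  | interest | ACC-106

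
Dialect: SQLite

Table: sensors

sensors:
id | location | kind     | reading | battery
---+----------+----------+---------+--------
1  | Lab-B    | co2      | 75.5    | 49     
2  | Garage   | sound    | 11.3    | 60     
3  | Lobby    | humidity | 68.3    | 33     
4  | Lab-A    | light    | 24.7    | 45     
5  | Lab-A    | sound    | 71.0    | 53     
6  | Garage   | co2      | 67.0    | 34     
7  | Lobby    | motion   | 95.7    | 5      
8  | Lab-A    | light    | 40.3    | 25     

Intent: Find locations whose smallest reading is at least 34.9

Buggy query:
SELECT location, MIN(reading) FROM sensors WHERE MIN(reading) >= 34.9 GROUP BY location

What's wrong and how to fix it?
Bug: MIN() in WHERE is a misuse of aggregate

Fix: Use HAVING for the per-group MIN condition

Corrected query:
SELECT location, MIN(reading) FROM sensors GROUP BY location HAVING MIN(reading) >= 34.9

Result:
location | MIN(reading)
---------+-------------
Lab-B    | 75.5        
Lobby    | 68.3        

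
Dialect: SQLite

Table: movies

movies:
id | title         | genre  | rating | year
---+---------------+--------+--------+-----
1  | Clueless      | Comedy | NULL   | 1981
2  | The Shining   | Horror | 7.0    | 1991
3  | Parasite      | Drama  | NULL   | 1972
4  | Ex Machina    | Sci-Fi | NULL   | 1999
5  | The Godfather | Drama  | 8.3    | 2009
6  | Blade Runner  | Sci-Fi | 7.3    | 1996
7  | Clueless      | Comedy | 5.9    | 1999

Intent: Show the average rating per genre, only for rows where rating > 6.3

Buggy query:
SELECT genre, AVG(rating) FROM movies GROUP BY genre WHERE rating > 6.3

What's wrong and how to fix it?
Bug: Row-level WHERE must come before GROUP BY in the clause order

Fix: Place WHERE between FROM and GROUP BY

Corrected query:
SELECT genre, AVG(rating) FROM movies WHERE rating > 6.3 GROUP BY genre

Result:
genre  | AVG(rating)
-------+------------
Drama  | 8.3        
Horror | 7          
Sci-Fi | 7.3        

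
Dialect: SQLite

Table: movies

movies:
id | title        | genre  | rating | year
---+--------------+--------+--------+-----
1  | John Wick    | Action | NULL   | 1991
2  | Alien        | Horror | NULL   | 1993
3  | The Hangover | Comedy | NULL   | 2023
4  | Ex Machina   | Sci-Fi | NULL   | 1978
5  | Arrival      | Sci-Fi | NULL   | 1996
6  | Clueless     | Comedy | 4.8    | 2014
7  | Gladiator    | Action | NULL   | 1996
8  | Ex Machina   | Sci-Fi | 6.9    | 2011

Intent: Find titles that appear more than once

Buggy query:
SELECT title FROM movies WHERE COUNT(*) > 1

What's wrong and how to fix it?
Bug: COUNT(*) is an aggregate and cannot be used in WHERE

Fix: Group first, then use HAVING for the count condition

Corrected query:
SELECT title FROM movies GROUP BY title HAVING COUNT(*) > 1

Result:
title     
----------
Ex Machina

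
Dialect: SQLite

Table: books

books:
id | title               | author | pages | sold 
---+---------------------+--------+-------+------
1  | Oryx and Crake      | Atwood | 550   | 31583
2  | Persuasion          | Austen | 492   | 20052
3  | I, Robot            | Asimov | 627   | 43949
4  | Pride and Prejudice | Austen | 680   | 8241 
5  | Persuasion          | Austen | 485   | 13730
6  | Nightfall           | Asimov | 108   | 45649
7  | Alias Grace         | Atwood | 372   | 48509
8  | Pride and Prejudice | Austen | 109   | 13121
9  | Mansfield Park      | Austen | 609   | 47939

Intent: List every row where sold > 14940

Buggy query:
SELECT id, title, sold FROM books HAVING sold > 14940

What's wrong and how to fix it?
Bug: HAVING filters the output of aggregation, but this query has no GROUP BY and no aggregate functions, so SQLite rejects it (HAVING clause on a non-aggregate query); the condition here is per row

Fix: Replace HAVING with WHERE since the condition applies to individual rows

Corrected query:
SELECT id, title, sold FROM books WHERE sold > 14940

Result:
id | title          | sold 
---+----------------+------
1  | Oryx and Crake | 31583
2  | Persuasion     | 20052
3  | I, Robot       | 43949
6  | Nightfall      | 45649
7  | Alias Grace    | 48509
9  | Mansfield Park | 47939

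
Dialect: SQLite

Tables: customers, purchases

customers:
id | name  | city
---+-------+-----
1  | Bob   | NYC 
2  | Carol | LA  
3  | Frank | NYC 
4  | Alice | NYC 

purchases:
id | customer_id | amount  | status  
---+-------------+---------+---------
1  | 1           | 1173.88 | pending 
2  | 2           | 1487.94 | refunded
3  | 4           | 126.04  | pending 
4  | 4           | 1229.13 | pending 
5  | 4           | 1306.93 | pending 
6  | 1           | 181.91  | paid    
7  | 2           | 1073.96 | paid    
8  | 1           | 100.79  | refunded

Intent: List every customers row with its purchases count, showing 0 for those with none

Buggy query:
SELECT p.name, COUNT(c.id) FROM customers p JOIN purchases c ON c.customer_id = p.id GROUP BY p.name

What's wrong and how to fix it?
Bug: INNER JOIN drops customers rows that have no matching purchases rows

Fix: Use LEFT JOIN so parents without children still appear (COUNT(c.id) gives 0)

Corrected query:
SELECT p.name, COUNT(c.id) FROM customers p LEFT JOIN purchases c ON c.customer_id = p.id GROUP BY p.name

Result:
name  | COUNT(c.id)
------+------------
Alice | 3          
Bob   | 3          
Carol | 2          
Frank | 0          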